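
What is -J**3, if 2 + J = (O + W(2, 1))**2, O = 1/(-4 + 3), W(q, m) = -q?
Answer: -343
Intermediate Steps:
O = -1 (O = 1/(-1) = -1)
J = 7 (J = -2 + (-1 - 1*2)**2 = -2 + (-1 - 2)**2 = -2 + (-3)**2 = -2 + 9 = 7)
-J**3 = -1*7**3 = -1*343 = -343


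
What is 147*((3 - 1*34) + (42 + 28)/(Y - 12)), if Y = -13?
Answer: -24843/5 ≈ -4968.6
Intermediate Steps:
147*((3 - 1*34) + (42 + 28)/(Y - 12)) = 147*((3 - 1*34) + (42 + 28)/(-13 - 12)) = 147*((3 - 34) + 70/(-25)) = 147*(-31 + 70*(-1/25)) = 147*(-31 - 14/5) = 147*(-169/5) = -24843/5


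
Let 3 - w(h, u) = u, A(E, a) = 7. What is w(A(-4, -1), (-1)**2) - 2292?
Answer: -2290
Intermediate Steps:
w(h, u) = 3 - u
w(A(-4, -1), (-1)**2) - 2292 = (3 - 1*(-1)**2) - 2292 = (3 - 1*1) - 2292 = (3 - 1) - 2292 = 2 - 2292 = -2290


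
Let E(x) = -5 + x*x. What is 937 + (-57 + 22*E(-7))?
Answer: 1848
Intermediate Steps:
E(x) = -5 + x²
937 + (-57 + 22*E(-7)) = 937 + (-57 + 22*(-5 + (-7)²)) = 937 + (-57 + 22*(-5 + 49)) = 937 + (-57 + 22*44) = 937 + (-57 + 968) = 937 + 911 = 1848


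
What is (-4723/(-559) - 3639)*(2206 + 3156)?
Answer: -10882061036/559 ≈ -1.9467e+7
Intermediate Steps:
(-4723/(-559) - 3639)*(2206 + 3156) = (-4723*(-1/559) - 3639)*5362 = (4723/559 - 3639)*5362 = -2029478/559*5362 = -10882061036/559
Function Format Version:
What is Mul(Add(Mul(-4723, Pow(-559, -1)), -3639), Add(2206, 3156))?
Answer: Rational(-10882061036, 559) ≈ -1.9467e+7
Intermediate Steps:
Mul(Add(Mul(-4723, Pow(-559, -1)), -3639), Add(2206, 3156)) = Mul(Add(Mul(-4723, Rational(-1, 559)), -3639), 5362) = Mul(Add(Rational(4723, 559), -3639), 5362) = Mul(Rational(-2029478, 559), 5362) = Rational(-10882061036, 559)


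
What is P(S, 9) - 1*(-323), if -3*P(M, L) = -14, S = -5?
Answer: 983/3 ≈ 327.67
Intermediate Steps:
P(M, L) = 14/3 (P(M, L) = -⅓*(-14) = 14/3)
P(S, 9) - 1*(-323) = 14/3 - 1*(-323) = 14/3 + 323 = 983/3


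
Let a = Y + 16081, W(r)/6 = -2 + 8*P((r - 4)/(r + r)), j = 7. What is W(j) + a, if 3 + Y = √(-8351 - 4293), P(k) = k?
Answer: 112534/7 + 2*I*√3161 ≈ 16076.0 + 112.45*I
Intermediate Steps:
Y = -3 + 2*I*√3161 (Y = -3 + √(-8351 - 4293) = -3 + √(-12644) = -3 + 2*I*√3161 ≈ -3.0 + 112.45*I)
W(r) = -12 + 24*(-4 + r)/r (W(r) = 6*(-2 + 8*((r - 4)/(r + r))) = 6*(-2 + 8*((-4 + r)/((2*r)))) = 6*(-2 + 8*((-4 + r)*(1/(2*r)))) = 6*(-2 + 8*((-4 + r)/(2*r))) = 6*(-2 + 4*(-4 + r)/r) = -12 + 24*(-4 + r)/r)
a = 16078 + 2*I*√3161 (a = (-3 + 2*I*√3161) + 16081 = 16078 + 2*I*√3161 ≈ 16078.0 + 112.45*I)
W(j) + a = (12 - 96/7) + (16078 + 2*I*√3161) = -12/7 + (16078 + 2*I*√3161) = 112534/7 + 2*I*√3161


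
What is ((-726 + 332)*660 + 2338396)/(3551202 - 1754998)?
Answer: 519589/449051 ≈ 1.1571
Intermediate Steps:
((-726 + 332)*660 + 2338396)/(3551202 - 1754998) = (-394*660 + 2338396)/1796204 = (-260040 + 2338396)*(1/1796204) = 2078356*(1/1796204) = 519589/449051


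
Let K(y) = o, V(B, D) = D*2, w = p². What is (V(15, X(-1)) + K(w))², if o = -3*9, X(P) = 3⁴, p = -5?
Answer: 18225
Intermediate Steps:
X(P) = 81
w = 25 (w = (-5)² = 25)
V(B, D) = 2*D
o = -27
K(y) = -27
(V(15, X(-1)) + K(w))² = (2*81 - 27)² = (162 - 27)² = 135² = 18225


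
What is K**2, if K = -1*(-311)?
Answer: 96721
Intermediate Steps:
K = 311
K**2 = 311**2 = 96721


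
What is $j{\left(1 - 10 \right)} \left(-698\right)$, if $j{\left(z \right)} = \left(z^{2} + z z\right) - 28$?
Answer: $-93532$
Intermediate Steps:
$j{\left(z \right)} = -28 + 2 z^{2}$ ($j{\left(z \right)} = \left(z^{2} + z^{2}\right) - 28 = 2 z^{2} - 28 = -28 + 2 z^{2}$)
$j{\left(1 - 10 \right)} \left(-698\right) = \left(-28 + 2 \left(1 - 10\right)^{2}\right) \left(-698\right) = \left(-28 + 2 \left(-9\right)^{2}\right) \left(-698\right) = \left(-28 + 2 \cdot 81\right) \left(-698\right) = \left(-28 + 162\right) \left(-698\right) = 134 \left(-698\right) = -93532$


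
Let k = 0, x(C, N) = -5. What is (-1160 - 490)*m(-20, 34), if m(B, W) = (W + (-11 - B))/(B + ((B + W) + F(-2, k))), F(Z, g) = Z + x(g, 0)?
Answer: 70950/13 ≈ 5457.7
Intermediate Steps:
F(Z, g) = -5 + Z (F(Z, g) = Z - 5 = -5 + Z)
m(B, W) = (-11 + W - B)/(-7 + W + 2*B) (m(B, W) = (W + (-11 - B))/(B + ((B + W) + (-5 - 2))) = (-11 + W - B)/(B + ((B + W) - 7)) = (-11 + W - B)/(B + (-7 + B + W)) = (-11 + W - B)/(-7 + W + 2*B))
(-1160 - 490)*m(-20, 34) = (-1160 - 490)*((-11 + 34 - 1*(-20))/(-7 + 34 + 2*(-20))) = -1650*(-11 + 34 + 20)/(-7 + 34 - 40) = -1650*43/(-13) = -(-1650)*43/13 = -1650*(-43/13) = 70950/13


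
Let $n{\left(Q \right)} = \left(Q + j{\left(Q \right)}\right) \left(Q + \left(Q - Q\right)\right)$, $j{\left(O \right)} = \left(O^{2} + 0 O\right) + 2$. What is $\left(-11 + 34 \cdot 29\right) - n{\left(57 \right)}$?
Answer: $-187581$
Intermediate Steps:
$j{\left(O \right)} = 2 + O^{2}$ ($j{\left(O \right)} = \left(O^{2} + 0\right) + 2 = O^{2} + 2 = 2 + O^{2}$)
$n{\left(Q \right)} = Q \left(2 + Q + Q^{2}\right)$ ($n{\left(Q \right)} = \left(Q + \left(2 + Q^{2}\right)\right) \left(Q + \left(Q - Q\right)\right) = \left(2 + Q + Q^{2}\right) \left(Q + 0\right) = \left(2 + Q + Q^{2}\right) Q = Q \left(2 + Q + Q^{2}\right)$)
$\left(-11 + 34 \cdot 29\right) - n{\left(57 \right)} = \left(-11 + 34 \cdot 29\right) - 57 \left(2 + 57 + 57^{2}\right) = \left(-11 + 986\right) - 57 \left(2 + 57 + 3249\right) = 975 - 57 \cdot 3308 = 975 - 188556 = -187581$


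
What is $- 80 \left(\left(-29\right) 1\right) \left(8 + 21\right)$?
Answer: $67280$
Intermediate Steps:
$- 80 \left(\left(-29\right) 1\right) \left(8 + 21\right) = \left(-80\right) \left(-29\right) 29 = 2320 \cdot 29 = 67280$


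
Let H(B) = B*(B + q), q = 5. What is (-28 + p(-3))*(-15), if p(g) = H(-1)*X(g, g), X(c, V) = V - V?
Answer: 420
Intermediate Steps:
H(B) = B*(5 + B) (H(B) = B*(B + 5) = B*(5 + B))
X(c, V) = 0
p(g) = 0 (p(g) = -(5 - 1)*0 = -1*4*0 = -4*0 = 0)
(-28 + p(-3))*(-15) = (-28 + 0)*(-15) = -28*(-15) = 420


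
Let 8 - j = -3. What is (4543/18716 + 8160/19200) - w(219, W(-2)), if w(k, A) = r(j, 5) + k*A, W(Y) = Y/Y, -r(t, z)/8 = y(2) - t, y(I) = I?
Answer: -54338587/187160 ≈ -290.33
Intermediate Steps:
j = 11 (j = 8 - 1*(-3) = 8 + 3 = 11)
r(t, z) = -16 + 8*t (r(t, z) = -8*(2 - t) = -16 + 8*t)
W(Y) = 1
w(k, A) = 72 + A*k (w(k, A) = (-16 + 8*11) + k*A = (-16 + 88) + A*k = 72 + A*k)
(4543/18716 + 8160/19200) - w(219, W(-2)) = (4543/18716 + 8160/19200) - (72 + 1*219) = (4543*(1/18716) + 8160*(1/19200)) - (72 + 219) = (4543/18716 + 17/40) - 1*291 = 124973/187160 - 291 = -54338587/187160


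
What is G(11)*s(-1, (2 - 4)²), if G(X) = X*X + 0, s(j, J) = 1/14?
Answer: 121/14 ≈ 8.6429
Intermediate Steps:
s(j, J) = 1/14
G(X) = X² (G(X) = X² + 0 = X²)
G(11)*s(-1, (2 - 4)²) = 11²*(1/14) = 121*(1/14) = 121/14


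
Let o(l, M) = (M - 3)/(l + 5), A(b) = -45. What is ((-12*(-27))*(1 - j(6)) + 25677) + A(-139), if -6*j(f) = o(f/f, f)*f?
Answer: 26118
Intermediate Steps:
o(l, M) = (-3 + M)/(5 + l)
j(f) = -f*(-½ + f/6)/6 (j(f) = -(-3 + f)/(5 + f/f)*f/6 = -(-3 + f)/(5 + 1)*f/6 = -(-3 + f)/6*f/6 = -(-½ + f/6)*f/6 = -f*(-½ + f/6)/6)
((-12*(-27))*(1 - j(6)) + 25677) + A(-139) = ((-12*(-27))*(1 - 6*(3 - 1*6)/36) + 25677) - 45 = (324*(1 - 6*(3 - 6)/36) + 25677) - 45 = (324*(1 - 6*(-3)/36) + 25677) - 45 = (324*(1 - 1*(-½)) + 25677) - 45 = (324*(1 + ½) + 25677) - 45 = (324*(3/2) + 25677) - 45 = (486 + 25677) - 45 = 26163 - 45 = 26118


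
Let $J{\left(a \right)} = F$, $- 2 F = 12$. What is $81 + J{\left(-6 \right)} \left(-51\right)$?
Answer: $387$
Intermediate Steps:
$F = -6$ ($F = \left(- \frac{1}{2}\right) 12 = -6$)
$J{\left(a \right)} = -6$
$81 + J{\left(-6 \right)} \left(-51\right) = 81 - -306 = 81 + 306 = 387$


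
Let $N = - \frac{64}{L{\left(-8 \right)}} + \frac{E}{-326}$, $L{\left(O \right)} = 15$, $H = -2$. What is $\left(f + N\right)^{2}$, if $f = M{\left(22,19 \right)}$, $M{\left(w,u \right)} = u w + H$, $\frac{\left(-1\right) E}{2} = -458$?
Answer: $\frac{999636033124}{5978025} \approx 1.6722 \cdot 10^{5}$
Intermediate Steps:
$E = 916$ ($E = \left(-2\right) \left(-458\right) = 916$)
$M{\left(w,u \right)} = -2 + u w$ ($M{\left(w,u \right)} = u w - 2 = -2 + u w$)
$N = - \frac{17302}{2445}$ ($N = - \frac{64}{15} + \frac{916}{-326} = \left(-64\right) \frac{1}{15} + 916 \left(- \frac{1}{326}\right) = - \frac{64}{15} - \frac{458}{163} = - \frac{17302}{2445} \approx -7.0765$)
$f = 416$ ($f = -2 + 19 \cdot 22 = -2 + 418 = 416$)
$\left(f + N\right)^{2} = \left(416 - \frac{17302}{2445}\right)^{2} = \left(\frac{999818}{2445}\right)^{2} = \frac{999636033124}{5978025}$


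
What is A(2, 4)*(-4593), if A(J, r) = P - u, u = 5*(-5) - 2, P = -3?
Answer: -110232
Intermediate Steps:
u = -27 (u = -25 - 2 = -27)
A(J, r) = 24 (A(J, r) = -3 - 1*(-27) = -3 + 27 = 24)
A(2, 4)*(-4593) = 24*(-4593) = -110232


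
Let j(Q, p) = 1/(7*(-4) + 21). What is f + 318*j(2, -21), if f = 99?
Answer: 375/7 ≈ 53.571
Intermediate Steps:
j(Q, p) = -1/7 (j(Q, p) = 1/(-28 + 21) = 1/(-7) = -1/7)
f + 318*j(2, -21) = 99 + 318*(-1/7) = 99 - 318/7 = 375/7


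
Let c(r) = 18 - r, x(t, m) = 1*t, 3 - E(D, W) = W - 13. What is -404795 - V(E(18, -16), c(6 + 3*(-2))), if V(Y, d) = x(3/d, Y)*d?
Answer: -404798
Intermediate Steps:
E(D, W) = 16 - W (E(D, W) = 3 - (W - 13) = 3 - (-13 + W) = 3 + (13 - W) = 16 - W)
x(t, m) = t
V(Y, d) = 3 (V(Y, d) = (3/d)*d = 3)
-404795 - V(E(18, -16), c(6 + 3*(-2))) = -404795 - 1*3 = -404795 - 3 = -404798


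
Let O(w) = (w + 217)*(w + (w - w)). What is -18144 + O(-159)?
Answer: -27366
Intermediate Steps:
O(w) = w*(217 + w) (O(w) = (217 + w)*(w + 0) = (217 + w)*w = w*(217 + w))
-18144 + O(-159) = -18144 - 159*(217 - 159) = -18144 - 159*58 = -18144 - 9222 = -27366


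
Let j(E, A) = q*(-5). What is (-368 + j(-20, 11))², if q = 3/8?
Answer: 8755681/64 ≈ 1.3681e+5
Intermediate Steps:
q = 3/8 (q = 3*(⅛) = 3/8 ≈ 0.37500)
j(E, A) = -15/8 (j(E, A) = (3/8)*(-5) = -15/8)
(-368 + j(-20, 11))² = (-368 - 15/8)² = (-2959/8)² = 8755681/64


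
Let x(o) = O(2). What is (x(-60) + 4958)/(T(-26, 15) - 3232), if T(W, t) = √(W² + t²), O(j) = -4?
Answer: -16011328/10444923 - 4954*√901/10444923 ≈ -1.5472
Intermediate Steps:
x(o) = -4
(x(-60) + 4958)/(T(-26, 15) - 3232) = (-4 + 4958)/(√((-26)² + 15²) - 3232) = 4954/(√(676 + 225) - 3232) = 4954/(√901 - 3232) = 4954/(-3232 + √901)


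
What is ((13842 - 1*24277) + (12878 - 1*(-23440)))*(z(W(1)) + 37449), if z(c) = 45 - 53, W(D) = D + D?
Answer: 969085403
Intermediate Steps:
W(D) = 2*D
z(c) = -8
((13842 - 1*24277) + (12878 - 1*(-23440)))*(z(W(1)) + 37449) = ((13842 - 1*24277) + (12878 - 1*(-23440)))*(-8 + 37449) = ((13842 - 24277) + (12878 + 23440))*37441 = (-10435 + 36318)*37441 = 25883*37441 = 969085403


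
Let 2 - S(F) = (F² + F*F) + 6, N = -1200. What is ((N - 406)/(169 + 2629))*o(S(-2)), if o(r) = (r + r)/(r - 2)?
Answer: -9636/9793 ≈ -0.98397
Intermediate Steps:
S(F) = -4 - 2*F² (S(F) = 2 - ((F² + F*F) + 6) = 2 - ((F² + F²) + 6) = 2 - (2*F² + 6) = 2 - (6 + 2*F²) = 2 + (-6 - 2*F²) = -4 - 2*F²)
o(r) = 2*r/(-2 + r) (o(r) = (2*r)/(-2 + r) = 2*r/(-2 + r))
((N - 406)/(169 + 2629))*o(S(-2)) = ((-1200 - 406)/(169 + 2629))*(2*(-4 - 2*(-2)²)/(-2 + (-4 - 2*(-2)²))) = (-1606/2798)*(2*(-4 - 2*4)/(-2 + (-4 - 2*4))) = (-1606*1/2798)*(2*(-4 - 8)/(-2 + (-4 - 8))) = -1606*(-12)/(1399*(-2 - 12)) = -1606*(-12)/(1399*(-14)) = -1606*(-12)*(-1)/(1399*14) = -803/1399*12/7 = -9636/9793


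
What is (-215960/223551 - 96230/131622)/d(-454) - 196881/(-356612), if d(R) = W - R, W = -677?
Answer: 218277213528059581/389991075057612612 ≈ 0.55970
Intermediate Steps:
d(R) = -677 - R
(-215960/223551 - 96230/131622)/d(-454) - 196881/(-356612) = (-215960/223551 - 96230/131622)/(-677 - 1*(-454)) - 196881/(-356612) = (-215960*1/223551 - 96230*1/131622)/(-677 + 454) - 196881*(-1/356612) = (-215960/223551 - 48115/65811)/(-223) + 196881/356612 = -8322899975/4904038287*(-1/223) + 196881/356612 = 8322899975/1093600538001 + 196881/356612 = 218277213528059581/389991075057612612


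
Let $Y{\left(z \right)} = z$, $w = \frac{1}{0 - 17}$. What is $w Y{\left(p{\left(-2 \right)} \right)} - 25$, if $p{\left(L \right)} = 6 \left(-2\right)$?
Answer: $- \frac{413}{17} \approx -24.294$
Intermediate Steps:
$p{\left(L \right)} = -12$
$w = - \frac{1}{17}$ ($w = \frac{1}{-17} = - \frac{1}{17} \approx -0.058824$)
$w Y{\left(p{\left(-2 \right)} \right)} - 25 = \left(- \frac{1}{17}\right) \left(-12\right) - 25 = \frac{12}{17} - 25 = - \frac{413}{17}$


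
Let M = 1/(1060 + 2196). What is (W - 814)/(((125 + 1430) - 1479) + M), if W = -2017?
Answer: -9217736/247457 ≈ -37.250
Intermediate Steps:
M = 1/3256 ≈ 0.00030713
(W - 814)/(((125 + 1430) - 1479) + M) = (-2017 - 814)/(((125 + 1430) - 1479) + 1/3256) = -2831/((1555 - 1479) + 1/3256) = -2831/(76 + 1/3256) = -2831/247457/3256 = -2831*3256/247457 = -9217736/247457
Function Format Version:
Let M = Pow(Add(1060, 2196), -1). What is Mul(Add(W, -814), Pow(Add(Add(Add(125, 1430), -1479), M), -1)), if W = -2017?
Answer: Rational(-9217736, 247457) ≈ -37.250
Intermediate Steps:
M = Rational(1, 3256) (M = Pow(3256, -1) = Rational(1, 3256) ≈ 0.00030713)
Mul(Add(W, -814), Pow(Add(Add(Add(125, 1430), -1479), M), -1)) = Mul(Add(-2017, -814), Pow(Add(Add(Add(125, 1430), -1479), Rational(1, 3256)), -1)) = Mul(-2831, Pow(Add(Add(1555, -1479), Rational(1, 3256)), -1)) = Mul(-2831, Pow(Add(76, Rational(1, 3256)), -1)) = Mul(-2831, Pow(Rational(247457, 3256), -1)) = Mul(-2831, Rational(3256, 247457)) = Rational(-9217736, 247457)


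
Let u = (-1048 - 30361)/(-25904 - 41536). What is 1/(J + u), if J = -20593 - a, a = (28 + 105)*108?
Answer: -67440/2357468671 ≈ -2.8607e-5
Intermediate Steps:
a = 14364 (a = 133*108 = 14364)
J = -34957 (J = -20593 - 1*14364 = -20593 - 14364 = -34957)
u = 31409/67440 (u = -31409/(-67440) = -31409*(-1/67440) = 31409/67440 ≈ 0.46573)
1/(J + u) = 1/(-34957 + 31409/67440) = 1/(-2357468671/67440) = -67440/2357468671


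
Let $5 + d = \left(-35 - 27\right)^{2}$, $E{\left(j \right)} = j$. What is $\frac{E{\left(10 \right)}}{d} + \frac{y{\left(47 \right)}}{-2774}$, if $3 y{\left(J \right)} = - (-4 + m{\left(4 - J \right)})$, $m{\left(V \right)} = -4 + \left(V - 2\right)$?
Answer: $- \frac{120247}{31948158} \approx -0.0037638$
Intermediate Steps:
$d = 3839$ ($d = -5 + \left(-35 - 27\right)^{2} = -5 + \left(-62\right)^{2} = -5 + 3844 = 3839$)
$m{\left(V \right)} = -6 + V$ ($m{\left(V \right)} = -4 + \left(-2 + V\right) = -6 + V$)
$y{\left(J \right)} = 2 + \frac{J}{3}$ ($y{\left(J \right)} = \frac{\left(-1\right) \left(-4 - \left(2 + J\right)\right)}{3} = \frac{\left(-1\right) \left(-6 - J\right)}{3} = \frac{6 + J}{3} = 2 + \frac{J}{3}$)
$\frac{E{\left(10 \right)}}{d} + \frac{y{\left(47 \right)}}{-2774} = \frac{10}{3839} + \frac{2 + \frac{1}{3} \cdot 47}{-2774} = 10 \cdot \frac{1}{3839} + \left(2 + \frac{47}{3}\right) \left(- \frac{1}{2774}\right) = \frac{10}{3839} + \frac{53}{3} \left(- \frac{1}{2774}\right) = \frac{10}{3839} - \frac{53}{8322} = - \frac{120247}{31948158}$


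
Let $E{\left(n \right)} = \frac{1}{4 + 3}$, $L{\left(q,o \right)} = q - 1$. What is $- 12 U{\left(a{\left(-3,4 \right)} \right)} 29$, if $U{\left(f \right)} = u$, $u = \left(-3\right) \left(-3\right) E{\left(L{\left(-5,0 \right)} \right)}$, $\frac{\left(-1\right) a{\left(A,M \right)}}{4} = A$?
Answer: $- \frac{3132}{7} \approx -447.43$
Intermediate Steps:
$L{\left(q,o \right)} = -1 + q$ ($L{\left(q,o \right)} = q - 1 = -1 + q$)
$a{\left(A,M \right)} = - 4 A$
$E{\left(n \right)} = \frac{1}{7}$
$u = \frac{9}{7}$ ($u = \left(-3\right) \left(-3\right) \frac{1}{7} = 9 \cdot \frac{1}{7} = \frac{9}{7} \approx 1.2857$)
$U{\left(f \right)} = \frac{9}{7}$
$- 12 U{\left(a{\left(-3,4 \right)} \right)} 29 = \left(-12\right) \frac{9}{7} \cdot 29 = \left(- \frac{108}{7}\right) 29 = - \frac{3132}{7}$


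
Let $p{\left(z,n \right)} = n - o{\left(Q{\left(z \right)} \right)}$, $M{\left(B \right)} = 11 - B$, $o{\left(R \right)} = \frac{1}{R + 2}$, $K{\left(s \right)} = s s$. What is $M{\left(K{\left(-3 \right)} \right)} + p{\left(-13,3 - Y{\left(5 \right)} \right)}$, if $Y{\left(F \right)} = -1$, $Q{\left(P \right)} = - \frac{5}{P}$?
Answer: $\frac{173}{31} \approx 5.5806$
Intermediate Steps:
$K{\left(s \right)} = s^{2}$
$o{\left(R \right)} = \frac{1}{2 + R}$
$p{\left(z,n \right)} = n - \frac{1}{2 - \frac{5}{z}}$
$M{\left(K{\left(-3 \right)} \right)} + p{\left(-13,3 - Y{\left(5 \right)} \right)} = \left(11 - \left(-3\right)^{2}\right) + \left(\left(3 - -1\right) - \frac{1}{2 - \frac{5}{-13}}\right) = \left(11 - 9\right) + \left(\left(3 + 1\right) - \frac{1}{2 - - \frac{5}{13}}\right) = \left(11 - 9\right) + \left(4 - \frac{1}{2 + \frac{5}{13}}\right) = 2 + \left(4 - \frac{1}{\frac{31}{13}}\right) = 2 + \left(4 - \frac{13}{31}\right) = 2 + \frac{111}{31} = \frac{173}{31}$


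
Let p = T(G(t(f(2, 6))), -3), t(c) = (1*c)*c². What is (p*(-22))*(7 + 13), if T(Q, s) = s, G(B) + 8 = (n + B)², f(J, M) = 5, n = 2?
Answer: 1320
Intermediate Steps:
t(c) = c³ (t(c) = c*c² = c³)
G(B) = -8 + (2 + B)²
p = -3
(p*(-22))*(7 + 13) = (-3*(-22))*(7 + 13) = 66*20 = 1320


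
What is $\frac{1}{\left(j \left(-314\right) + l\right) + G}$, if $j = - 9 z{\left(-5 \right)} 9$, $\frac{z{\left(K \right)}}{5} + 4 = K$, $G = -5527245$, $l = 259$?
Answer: $- \frac{1}{6671516} \approx -1.4989 \cdot 10^{-7}$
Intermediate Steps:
$z{\left(K \right)} = -20 + 5 K$
$j = 3645$ ($j = - 9 \left(-20 + 5 \left(-5\right)\right) 9 = - 9 \left(-20 - 25\right) 9 = \left(-9\right) \left(-45\right) 9 = 405 \cdot 9 = 3645$)
$\frac{1}{\left(j \left(-314\right) + l\right) + G} = \frac{1}{\left(3645 \left(-314\right) + 259\right) - 5527245} = \frac{1}{\left(-1144530 + 259\right) - 5527245} = \frac{1}{-1144271 - 5527245} = \frac{1}{-6671516} = - \frac{1}{6671516}$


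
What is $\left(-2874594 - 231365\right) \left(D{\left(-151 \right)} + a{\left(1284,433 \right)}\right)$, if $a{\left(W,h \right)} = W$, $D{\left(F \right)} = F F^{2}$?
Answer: $10689676593653$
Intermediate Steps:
$D{\left(F \right)} = F^{3}$
$\left(-2874594 - 231365\right) \left(D{\left(-151 \right)} + a{\left(1284,433 \right)}\right) = \left(-2874594 - 231365\right) \left(\left(-151\right)^{3} + 1284\right) = - 3105959 \left(-3442951 + 1284\right) = \left(-3105959\right) \left(-3441667\right) = 10689676593653$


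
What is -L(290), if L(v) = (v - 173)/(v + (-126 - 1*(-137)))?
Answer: -117/301 ≈ -0.38870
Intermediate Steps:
L(v) = (-173 + v)/(11 + v) (L(v) = (-173 + v)/(v + (-126 + 137)) = (-173 + v)/(v + 11) = (-173 + v)/(11 + v))
-L(290) = -(-173 + 290)/(11 + 290) = -117/301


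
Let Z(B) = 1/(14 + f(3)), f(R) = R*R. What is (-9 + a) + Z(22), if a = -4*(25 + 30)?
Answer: -5266/23 ≈ -228.96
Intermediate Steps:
f(R) = R²
a = -220 (a = -4*55 = -220)
Z(B) = 1/23 (Z(B) = 1/(14 + 3²) = 1/(14 + 9) = 1/23)
(-9 + a) + Z(22) = (-9 - 220) + 1/23 = -229 + 1/23 = -5266/23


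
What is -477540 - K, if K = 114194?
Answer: -591734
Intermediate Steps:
-477540 - K = -477540 - 1*114194 = -477540 - 114194 = -591734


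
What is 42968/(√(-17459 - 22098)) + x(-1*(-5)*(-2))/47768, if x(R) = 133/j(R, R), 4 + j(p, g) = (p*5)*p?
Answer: 19/3384704 - 42968*I*√39557/39557 ≈ 5.6135e-6 - 216.04*I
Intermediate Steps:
j(p, g) = -4 + 5*p² (j(p, g) = -4 + (p*5)*p = -4 + (5*p)*p = -4 + 5*p²)
x(R) = 133/(-4 + 5*R²)
42968/(√(-17459 - 22098)) + x(-1*(-5)*(-2))/47768 = 42968/(√(-17459 - 22098)) + (133/(-4 + 5*(-1*(-5)*(-2))²))/47768 = 42968/(√(-39557)) + (133/(-4 + 5*(5*(-2))²))*(1/47768) = 42968/((I*√39557)) + (133/(-4 + 5*(-10)²))*(1/47768) = 42968*(-I*√39557/39557) + (133/(-4 + 5*100))*(1/47768) = -42968*I*√39557/39557 + (133/(-4 + 500))*(1/47768) = -42968*I*√39557/39557 + (133/496)*(1/47768) = -42968*I*√39557/39557 + 19/3384704 = 19/3384704 - 42968*I*√39557/39557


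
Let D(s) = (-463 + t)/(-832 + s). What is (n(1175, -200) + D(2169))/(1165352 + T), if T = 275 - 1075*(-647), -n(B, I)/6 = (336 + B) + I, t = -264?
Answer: -10517569/2488360224 ≈ -0.0042267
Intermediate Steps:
D(s) = -727/(-832 + s) (D(s) = (-463 - 264)/(-832 + s) = -727/(-832 + s))
n(B, I) = -2016 - 6*B - 6*I (n(B, I) = -6*((336 + B) + I) = -6*(336 + B + I) = -2016 - 6*B - 6*I)
T = 695800 (T = 275 + 695525 = 695800)
(n(1175, -200) + D(2169))/(1165352 + T) = ((-2016 - 6*1175 - 6*(-200)) - 727/(-832 + 2169))/(1165352 + 695800) = ((-2016 - 7050 + 1200) - 727/1337)/1861152 = (-7866 - 727*1/1337)*(1/1861152) = (-7866 - 727/1337)*(1/1861152) = -10517569/1337*1/1861152 = -10517569/2488360224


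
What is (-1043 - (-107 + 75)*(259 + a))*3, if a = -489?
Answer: -25209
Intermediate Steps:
(-1043 - (-107 + 75)*(259 + a))*3 = (-1043 - (-107 + 75)*(259 - 489))*3 = (-1043 - (-32)*(-230))*3 = (-1043 - 1*7360)*3 = (-1043 - 7360)*3 = -8403*3 = -25209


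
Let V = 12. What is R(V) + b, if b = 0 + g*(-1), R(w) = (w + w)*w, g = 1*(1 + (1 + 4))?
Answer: 282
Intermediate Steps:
g = 6 (g = 1*(1 + 5) = 1*6 = 6)
R(w) = 2*w² (R(w) = (2*w)*w = 2*w²)
b = -6 (b = 0 + 6*(-1) = 0 - 6 = -6)
R(V) + b = 2*12² - 6 = 2*144 - 6 = 288 - 6 = 282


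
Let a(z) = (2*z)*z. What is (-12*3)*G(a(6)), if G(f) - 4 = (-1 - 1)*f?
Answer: 5040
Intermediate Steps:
a(z) = 2*z²
G(f) = 4 - 2*f (G(f) = 4 + (-1 - 1)*f = 4 - 2*f)
(-12*3)*G(a(6)) = (-12*3)*(4 - 4*6²) = -36*(4 - 4*36) = -36*(4 - 2*72) = -36*(4 - 144) = -36*(-140) = 5040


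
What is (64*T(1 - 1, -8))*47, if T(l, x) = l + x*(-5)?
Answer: 120320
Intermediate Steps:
T(l, x) = l - 5*x
(64*T(1 - 1, -8))*47 = (64*((1 - 1) - 5*(-8)))*47 = (64*(0 + 40))*47 = (64*40)*47 = 2560*47 = 120320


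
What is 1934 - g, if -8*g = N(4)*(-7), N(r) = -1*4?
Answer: 3875/2 ≈ 1937.5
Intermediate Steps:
N(r) = -4
g = -7/2 (g = -(-1)*(-7)/2 = -⅛*28 = -7/2 ≈ -3.5000)
1934 - g = 1934 - 1*(-7/2) = 1934 + 7/2 = 3875/2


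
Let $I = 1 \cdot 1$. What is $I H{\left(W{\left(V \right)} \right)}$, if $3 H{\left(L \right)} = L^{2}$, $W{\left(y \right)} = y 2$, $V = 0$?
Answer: $0$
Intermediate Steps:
$I = 1$
$W{\left(y \right)} = 2 y$
$H{\left(L \right)} = \frac{L^{2}}{3}$
$I H{\left(W{\left(V \right)} \right)} = 1 \frac{\left(2 \cdot 0\right)^{2}}{3} = 1 \frac{0^{2}}{3} = 1 \cdot \frac{1}{3} \cdot 0 = 1 \cdot 0 = 0$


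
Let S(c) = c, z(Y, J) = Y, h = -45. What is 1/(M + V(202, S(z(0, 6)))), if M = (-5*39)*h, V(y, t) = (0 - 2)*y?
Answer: 1/8371 ≈ 0.00011946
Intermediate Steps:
V(y, t) = -2*y
M = 8775 (M = -5*39*(-45) = -195*(-45) = 8775)
1/(M + V(202, S(z(0, 6)))) = 1/(8775 - 2*202) = 1/(8775 - 404) = 1/8371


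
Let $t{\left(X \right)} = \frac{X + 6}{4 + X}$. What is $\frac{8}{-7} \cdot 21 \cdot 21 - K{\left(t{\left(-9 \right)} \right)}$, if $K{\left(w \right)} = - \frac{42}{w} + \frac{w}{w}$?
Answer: $-435$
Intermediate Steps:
$t{\left(X \right)} = \frac{6 + X}{4 + X}$
$K{\left(w \right)} = 1 - \frac{42}{w}$ ($K{\left(w \right)} = - \frac{42}{w} + 1 = 1 - \frac{42}{w}$)
$\frac{8}{-7} \cdot 21 \cdot 21 - K{\left(t{\left(-9 \right)} \right)} = \frac{8}{-7} \cdot 21 \cdot 21 - \frac{-42 + \frac{6 - 9}{4 - 9}}{\frac{1}{4 - 9} \left(6 - 9\right)} = 8 \left(- \frac{1}{7}\right) 21 \cdot 21 - \frac{-42 + \frac{1}{-5} \left(-3\right)}{\frac{1}{-5} \left(-3\right)} = \left(- \frac{8}{7}\right) 21 \cdot 21 - \frac{-42 - - \frac{3}{5}}{\left(- \frac{1}{5}\right) \left(-3\right)} = \left(-24\right) 21 - \frac{-42 + \frac{3}{5}}{\frac{3}{5}} = -504 - \frac{5}{3} \left(- \frac{207}{5}\right) = -504 - -69 = -504 + 69 = -435$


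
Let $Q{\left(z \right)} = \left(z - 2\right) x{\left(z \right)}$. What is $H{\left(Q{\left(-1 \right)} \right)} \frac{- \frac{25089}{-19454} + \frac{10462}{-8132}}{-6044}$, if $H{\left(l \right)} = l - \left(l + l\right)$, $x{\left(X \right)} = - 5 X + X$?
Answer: $- \frac{186000}{29880011401} \approx -6.2249 \cdot 10^{-6}$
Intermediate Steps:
$x{\left(X \right)} = - 4 X$
$Q{\left(z \right)} = - 4 z \left(-2 + z\right)$ ($Q{\left(z \right)} = \left(z - 2\right) \left(- 4 z\right) = \left(-2 + z\right) \left(- 4 z\right) = - 4 z \left(-2 + z\right)$)
$H{\left(l \right)} = - l$ ($H{\left(l \right)} = l - 2 l = - l$)
$H{\left(Q{\left(-1 \right)} \right)} \frac{- \frac{25089}{-19454} + \frac{10462}{-8132}}{-6044} = - 4 \left(-1\right) \left(2 - -1\right) \frac{- \frac{25089}{-19454} + \frac{10462}{-8132}}{-6044} = - 4 \left(-1\right) \left(2 + 1\right) \left(\left(-25089\right) \left(- \frac{1}{19454}\right) + 10462 \left(- \frac{1}{8132}\right)\right) \left(- \frac{1}{6044}\right) = - 4 \left(-1\right) 3 \left(\frac{25089}{19454} - \frac{5231}{4066}\right) \left(- \frac{1}{6044}\right) = \left(-1\right) \left(-12\right) \frac{62000}{19774991} \left(- \frac{1}{6044}\right) = 12 \left(- \frac{15500}{29880011401}\right) = - \frac{186000}{29880011401}$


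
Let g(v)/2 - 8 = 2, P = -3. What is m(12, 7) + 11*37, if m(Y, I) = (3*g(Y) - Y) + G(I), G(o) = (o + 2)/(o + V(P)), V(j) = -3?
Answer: 1829/4 ≈ 457.25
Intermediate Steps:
g(v) = 20 (g(v) = 16 + 2*2 = 16 + 4 = 20)
G(o) = (2 + o)/(-3 + o) (G(o) = (o + 2)/(o - 3) = (2 + o)/(-3 + o))
m(Y, I) = 60 - Y + (2 + I)/(-3 + I) (m(Y, I) = (3*20 - Y) + (2 + I)/(-3 + I) = (60 - Y) + (2 + I)/(-3 + I) = 60 - Y + (2 + I)/(-3 + I))
m(12, 7) + 11*37 = (2 + 7 + (-3 + 7)*(60 - 1*12))/(-3 + 7) + 11*37 = (2 + 7 + 4*(60 - 12))/4 + 407 = (2 + 7 + 4*48)/4 + 407 = (2 + 7 + 192)/4 + 407 = (¼)*201 + 407 = 201/4 + 407 = 1829/4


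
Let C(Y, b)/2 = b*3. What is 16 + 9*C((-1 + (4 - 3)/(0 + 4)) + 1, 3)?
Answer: 178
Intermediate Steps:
C(Y, b) = 6*b (C(Y, b) = 2*(b*3) = 2*(3*b) = 6*b)
16 + 9*C((-1 + (4 - 3)/(0 + 4)) + 1, 3) = 16 + 9*(6*3) = 16 + 9*18 = 16 + 162 = 178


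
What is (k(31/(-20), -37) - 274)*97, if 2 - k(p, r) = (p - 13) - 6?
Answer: -487813/20 ≈ -24391.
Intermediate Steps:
k(p, r) = 21 - p (k(p, r) = 2 - ((p - 13) - 6) = 2 - ((-13 + p) - 6) = 2 - (-19 + p) = 2 + (19 - p) = 21 - p)
(k(31/(-20), -37) - 274)*97 = ((21 - 31/(-20)) - 274)*97 = ((21 - 31*(-1)/20) - 274)*97 = ((21 - 1*(-31/20)) - 274)*97 = ((21 + 31/20) - 274)*97 = (451/20 - 274)*97 = -5029/20*97 = -487813/20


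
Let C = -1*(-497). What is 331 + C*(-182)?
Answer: -90123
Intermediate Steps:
C = 497
331 + C*(-182) = 331 + 497*(-182) = 331 - 90454 = -90123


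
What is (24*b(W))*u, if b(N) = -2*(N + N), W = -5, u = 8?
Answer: 3840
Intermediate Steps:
b(N) = -4*N
(24*b(W))*u = (24*(-4*(-5)))*8 = (24*20)*8 = 480*8 = 3840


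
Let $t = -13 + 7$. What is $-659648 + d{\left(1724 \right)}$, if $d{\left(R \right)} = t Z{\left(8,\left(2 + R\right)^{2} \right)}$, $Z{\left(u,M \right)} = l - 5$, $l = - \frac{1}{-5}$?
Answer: $- \frac{3298096}{5} \approx -6.5962 \cdot 10^{5}$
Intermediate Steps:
$t = -6$
$l = \frac{1}{5}$ ($l = \left(-1\right) \left(- \frac{1}{5}\right) = \frac{1}{5} \approx 0.2$)
$Z{\left(u,M \right)} = - \frac{24}{5}$ ($Z{\left(u,M \right)} = \frac{1}{5} - 5 = - \frac{24}{5}$)
$d{\left(R \right)} = \frac{144}{5}$ ($d{\left(R \right)} = \left(-6\right) \left(- \frac{24}{5}\right) = \frac{144}{5}$)
$-659648 + d{\left(1724 \right)} = -659648 + \frac{144}{5} = - \frac{3298096}{5}$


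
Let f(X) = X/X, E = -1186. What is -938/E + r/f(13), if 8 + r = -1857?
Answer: -1105476/593 ≈ -1864.2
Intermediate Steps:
r = -1865 (r = -8 - 1857 = -1865)
f(X) = 1
-938/E + r/f(13) = -938/(-1186) - 1865/1 = -938*(-1/1186) - 1865*1 = 469/593 - 1865 = -1105476/593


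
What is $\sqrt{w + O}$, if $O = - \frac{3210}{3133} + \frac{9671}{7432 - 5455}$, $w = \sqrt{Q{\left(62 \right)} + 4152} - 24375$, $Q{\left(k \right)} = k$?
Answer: $\frac{\sqrt{-934996198171418682 + 268554335780367 \sqrt{86}}}{6193941} \approx 155.9 i$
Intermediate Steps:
$w = -24375 + 7 \sqrt{86}$ ($w = \sqrt{62 + 4152} - 24375 = \sqrt{4214} - 24375 = 7 \sqrt{86} - 24375 = -24375 + 7 \sqrt{86} \approx -24310.0$)
$O = \frac{23953073}{6193941}$ ($O = \left(-3210\right) \frac{1}{3133} + \frac{9671}{7432 - 5455} = - \frac{3210}{3133} + \frac{9671}{1977} = \frac{23953073}{6193941} \approx 3.8672$)
$\sqrt{w + O} = \sqrt{\left(-24375 + 7 \sqrt{86}\right) + \frac{23953073}{6193941}} = \sqrt{- \frac{150953358802}{6193941} + 7 \sqrt{86}}$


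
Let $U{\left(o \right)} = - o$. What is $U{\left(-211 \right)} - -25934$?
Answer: $26145$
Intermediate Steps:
$U{\left(-211 \right)} - -25934 = \left(-1\right) \left(-211\right) - -25934 = 211 + 25934 = 26145$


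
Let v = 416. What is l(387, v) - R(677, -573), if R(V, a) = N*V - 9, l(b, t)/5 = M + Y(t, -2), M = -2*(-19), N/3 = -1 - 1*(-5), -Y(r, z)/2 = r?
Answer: -12085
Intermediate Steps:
Y(r, z) = -2*r
N = 12 (N = 3*(-1 - 1*(-5)) = 3*(-1 + 5) = 3*4 = 12)
M = 38
l(b, t) = 190 - 10*t (l(b, t) = 5*(38 - 2*t) = 190 - 10*t)
R(V, a) = -9 + 12*V (R(V, a) = 12*V - 9 = -9 + 12*V)
l(387, v) - R(677, -573) = (190 - 10*416) - (-9 + 12*677) = (190 - 4160) - (-9 + 8124) = -3970 - 1*8115 = -3970 - 8115 = -12085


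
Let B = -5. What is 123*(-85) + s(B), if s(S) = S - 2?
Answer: -10462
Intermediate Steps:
s(S) = -2 + S
123*(-85) + s(B) = 123*(-85) + (-2 - 5) = -10455 - 7 = -10462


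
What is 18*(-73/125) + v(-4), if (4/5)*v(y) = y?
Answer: -1939/125 ≈ -15.512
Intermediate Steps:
v(y) = 5*y/4
18*(-73/125) + v(-4) = 18*(-73/125) + (5/4)*(-4) = 18*(-73*1/125) - 5 = 18*(-73/125) - 5 = -1314/125 - 5 = -1939/125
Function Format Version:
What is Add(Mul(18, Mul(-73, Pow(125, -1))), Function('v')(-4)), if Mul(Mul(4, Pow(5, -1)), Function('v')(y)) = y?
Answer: Rational(-1939, 125) ≈ -15.512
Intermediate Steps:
Function('v')(y) = Mul(Rational(5, 4), y)
Add(Mul(18, Mul(-73, Pow(125, -1))), Function('v')(-4)) = Add(Mul(18, Mul(-73, Pow(125, -1))), Mul(Rational(5, 4), -4)) = Add(Mul(18, Mul(-73, Rational(1, 125))), -5) = Add(Mul(18, Rational(-73, 125)), -5) = Add(Rational(-1314, 125), -5) = Rational(-1939, 125)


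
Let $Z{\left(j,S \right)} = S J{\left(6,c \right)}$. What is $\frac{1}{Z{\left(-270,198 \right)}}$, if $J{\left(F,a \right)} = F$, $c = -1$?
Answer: $\frac{1}{1188} \approx 0.00084175$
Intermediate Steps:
$Z{\left(j,S \right)} = 6 S$ ($Z{\left(j,S \right)} = S 6 = 6 S$)
$\frac{1}{Z{\left(-270,198 \right)}} = \frac{1}{6 \cdot 198} = \frac{1}{1188}$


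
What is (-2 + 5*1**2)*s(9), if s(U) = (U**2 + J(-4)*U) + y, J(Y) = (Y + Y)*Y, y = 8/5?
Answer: 5559/5 ≈ 1111.8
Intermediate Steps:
y = 8/5 (y = 8*(1/5) = 8/5 ≈ 1.6000)
J(Y) = 2*Y**2 (J(Y) = (2*Y)*Y = 2*Y**2)
s(U) = 8/5 + U**2 + 32*U (s(U) = (U**2 + (2*(-4)**2)*U) + 8/5 = (U**2 + (2*16)*U) + 8/5 = (U**2 + 32*U) + 8/5 = 8/5 + U**2 + 32*U)
(-2 + 5*1**2)*s(9) = (-2 + 5*1**2)*(8/5 + 9**2 + 32*9) = (-2 + 5*1)*(8/5 + 81 + 288) = (-2 + 5)*(1853/5) = 3*(1853/5) = 5559/5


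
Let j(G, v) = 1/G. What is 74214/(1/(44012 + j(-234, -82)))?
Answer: 42461981261/13 ≈ 3.2663e+9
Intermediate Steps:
74214/(1/(44012 + j(-234, -82))) = 74214/(1/(44012 + 1/(-234))) = 74214/(1/(44012 - 1/234)) = 74214/(1/(10298807/234)) = 74214/(234/10298807) = 74214*(10298807/234) = 42461981261/13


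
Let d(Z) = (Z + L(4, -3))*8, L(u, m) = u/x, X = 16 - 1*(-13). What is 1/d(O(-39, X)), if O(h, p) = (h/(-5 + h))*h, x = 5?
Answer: -55/14858 ≈ -0.0037017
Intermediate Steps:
X = 29 (X = 16 + 13 = 29)
L(u, m) = u/5
O(h, p) = h²/(-5 + h) (O(h, p) = (h/(-5 + h))*h = h²/(-5 + h))
d(Z) = 32/5 + 8*Z (d(Z) = (Z + (⅕)*4)*8 = (Z + ⅘)*8 = (⅘ + Z)*8 = 32/5 + 8*Z)
1/d(O(-39, X)) = 1/(32/5 + 8*((-39)²/(-5 - 39))) = 1/(32/5 + 8*(1521/(-44))) = 1/(32/5 + 8*(1521*(-1/44))) = 1/(32/5 + 8*(-1521/44)) = 1/(32/5 - 3042/11) = 1/(-14858/55) = -55/14858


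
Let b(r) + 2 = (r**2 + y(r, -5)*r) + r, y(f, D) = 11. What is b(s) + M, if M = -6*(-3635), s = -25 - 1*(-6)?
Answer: 21941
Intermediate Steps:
s = -19 (s = -25 + 6 = -19)
M = 21810
b(r) = -2 + r**2 + 12*r (b(r) = -2 + ((r**2 + 11*r) + r) = -2 + (r**2 + 12*r) = -2 + r**2 + 12*r)
b(s) + M = (-2 + (-19)**2 + 12*(-19)) + 21810 = (-2 + 361 - 228) + 21810 = 131 + 21810 = 21941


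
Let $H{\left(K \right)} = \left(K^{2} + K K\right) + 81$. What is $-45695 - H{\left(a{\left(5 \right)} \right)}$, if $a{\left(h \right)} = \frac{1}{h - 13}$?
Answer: $- \frac{1464833}{32} \approx -45776.0$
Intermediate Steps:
$a{\left(h \right)} = \frac{1}{-13 + h}$
$H{\left(K \right)} = 81 + 2 K^{2}$ ($H{\left(K \right)} = \left(K^{2} + K^{2}\right) + 81 = 2 K^{2} + 81 = 81 + 2 K^{2}$)
$-45695 - H{\left(a{\left(5 \right)} \right)} = -45695 - \left(81 + 2 \left(\frac{1}{-13 + 5}\right)^{2}\right) = -45695 - \left(81 + 2 \left(\frac{1}{-8}\right)^{2}\right) = -45695 - \left(81 + 2 \left(- \frac{1}{8}\right)^{2}\right) = -45695 - \left(81 + 2 \cdot \frac{1}{64}\right) = -45695 - \left(81 + \frac{1}{32}\right) = -45695 - \frac{2593}{32} = - \frac{1464833}{32}$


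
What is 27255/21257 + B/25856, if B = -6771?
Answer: 560774133/549620992 ≈ 1.0203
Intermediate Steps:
27255/21257 + B/25856 = 27255/21257 - 6771/25856 = 560774133/549620992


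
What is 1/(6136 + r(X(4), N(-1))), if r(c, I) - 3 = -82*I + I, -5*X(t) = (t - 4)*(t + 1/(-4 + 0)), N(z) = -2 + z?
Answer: 1/6382 ≈ 0.00015669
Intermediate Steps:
X(t) = -(-4 + t)*(-¼ + t)/5 (X(t) = -(t - 4)*(t + 1/(-4 + 0))/5 = -(-4 + t)*(t + 1/(-4))/5 = -(-4 + t)*(t - ¼)/5 = -(-4 + t)*(-¼ + t)/5)
r(c, I) = 3 - 81*I (r(c, I) = 3 + (-82*I + I) = 3 - 81*I)
1/(6136 + r(X(4), N(-1))) = 1/(6136 + (3 - 81*(-2 - 1))) = 1/(6136 + (3 - 81*(-3))) = 1/(6136 + (3 + 243)) = 1/(6136 + 246) = 1/6382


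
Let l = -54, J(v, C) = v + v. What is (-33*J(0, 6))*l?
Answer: 0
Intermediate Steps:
J(v, C) = 2*v
(-33*J(0, 6))*l = -66*0*(-54) = -33*0*(-54) = 0*(-54) = 0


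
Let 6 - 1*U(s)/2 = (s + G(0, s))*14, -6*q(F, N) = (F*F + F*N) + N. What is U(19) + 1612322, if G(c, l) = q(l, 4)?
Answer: 1613860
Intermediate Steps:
q(F, N) = -N/6 - F**2/6 - F*N/6 (q(F, N) = -((F*F + F*N) + N)/6 = -((F**2 + F*N) + N)/6 = -(N + F**2 + F*N)/6 = -N/6 - F**2/6 - F*N/6)
G(c, l) = -2/3 - 2*l/3 - l**2/6 (G(c, l) = -1/6*4 - l**2/6 - 1/6*l*4 = -2/3 - l**2/6 - 2*l/3 = -2/3 - 2*l/3 - l**2/6)
U(s) = 92/3 - 28*s/3 + 14*s**2/3 (U(s) = 12 - 2*(s + (-2/3 - 2*s/3 - s**2/6))*14 = 12 - 2*(-2/3 - s**2/6 + s/3)*14 = 12 - 2*(-28/3 - 7*s**2/3 + 14*s/3) = 12 + (56/3 - 28*s/3 + 14*s**2/3) = 92/3 - 28*s/3 + 14*s**2/3)
U(19) + 1612322 = (92/3 - 28/3*19 + (14/3)*19**2) + 1612322 = (92/3 - 532/3 + (14/3)*361) + 1612322 = (92/3 - 532/3 + 5054/3) + 1612322 = 1538 + 1612322 = 1613860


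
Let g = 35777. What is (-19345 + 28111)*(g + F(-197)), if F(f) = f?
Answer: 311894280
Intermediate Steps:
(-19345 + 28111)*(g + F(-197)) = (-19345 + 28111)*(35777 - 197) = 8766*35580 = 311894280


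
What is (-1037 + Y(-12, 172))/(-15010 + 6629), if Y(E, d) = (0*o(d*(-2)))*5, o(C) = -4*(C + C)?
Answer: 61/493 ≈ 0.12373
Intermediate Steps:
o(C) = -8*C
Y(E, d) = 0 (Y(E, d) = (0*(-8*d*(-2)))*5 = (0*(-(-16)*d))*5 = (0*(16*d))*5 = 0*5 = 0)
(-1037 + Y(-12, 172))/(-15010 + 6629) = (-1037 + 0)/(-15010 + 6629) = -1037/(-8381) = -1037*(-1/8381) = 61/493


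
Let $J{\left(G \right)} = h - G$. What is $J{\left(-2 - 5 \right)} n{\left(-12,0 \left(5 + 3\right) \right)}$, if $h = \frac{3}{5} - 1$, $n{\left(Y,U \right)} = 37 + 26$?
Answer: $\frac{2079}{5} \approx 415.8$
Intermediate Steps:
$n{\left(Y,U \right)} = 63$
$h = - \frac{2}{5}$ ($h = 3 \cdot \frac{1}{5} - 1 = \frac{3}{5} - 1 = - \frac{2}{5} \approx -0.4$)
$J{\left(G \right)} = - \frac{2}{5} - G$
$J{\left(-2 - 5 \right)} n{\left(-12,0 \left(5 + 3\right) \right)} = \left(- \frac{2}{5} - \left(-2 - 5\right)\right) 63 = \left(- \frac{2}{5} - -7\right) 63 = \left(- \frac{2}{5} + 7\right) 63 = \frac{33}{5} \cdot 63 = \frac{2079}{5}$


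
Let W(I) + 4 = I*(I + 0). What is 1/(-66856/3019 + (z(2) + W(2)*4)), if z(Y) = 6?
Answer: -3019/48742 ≈ -0.061938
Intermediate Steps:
W(I) = -4 + I² (W(I) = -4 + I*(I + 0) = -4 + I*I = -4 + I²)
1/(-66856/3019 + (z(2) + W(2)*4)) = 1/(-66856/3019 + (6 + (-4 + 2²)*4)) = 1/(-66856*1/3019 + (6 + (-4 + 4)*4)) = 1/(-66856/3019 + (6 + 0*4)) = 1/(-66856/3019 + (6 + 0)) = 1/(-66856/3019 + 6) = 1/(-48742/3019) = -3019/48742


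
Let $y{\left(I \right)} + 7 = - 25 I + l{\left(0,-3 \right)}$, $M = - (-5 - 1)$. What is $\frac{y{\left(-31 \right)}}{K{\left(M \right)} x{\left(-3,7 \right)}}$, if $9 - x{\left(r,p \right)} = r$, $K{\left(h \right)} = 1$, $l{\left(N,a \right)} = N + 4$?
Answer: $\frac{193}{3} \approx 64.333$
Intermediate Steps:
$M = 6$ ($M = - (-5 - 1) = \left(-1\right) \left(-6\right) = 6$)
$l{\left(N,a \right)} = 4 + N$
$x{\left(r,p \right)} = 9 - r$
$y{\left(I \right)} = -3 - 25 I$ ($y{\left(I \right)} = -7 - \left(-4 + 25 I\right) = -3 - 25 I$)
$\frac{y{\left(-31 \right)}}{K{\left(M \right)} x{\left(-3,7 \right)}} = \frac{-3 - -775}{1 \left(9 - -3\right)} = \frac{-3 + 775}{1 \left(9 + 3\right)} = \frac{772}{1 \cdot 12} = \frac{772}{12} = 772 \cdot \frac{1}{12} = \frac{193}{3}$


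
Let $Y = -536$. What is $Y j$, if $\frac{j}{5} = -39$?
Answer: $104520$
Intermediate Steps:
$j = -195$ ($j = 5 \left(-39\right) = -195$)
$Y j = \left(-536\right) \left(-195\right) = 104520$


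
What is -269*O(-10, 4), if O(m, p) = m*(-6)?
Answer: -16140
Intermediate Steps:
O(m, p) = -6*m
-269*O(-10, 4) = -(-1614)*(-10) = -269*60 = -16140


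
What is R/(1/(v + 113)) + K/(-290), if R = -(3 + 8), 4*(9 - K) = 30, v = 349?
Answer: -2947563/580 ≈ -5082.0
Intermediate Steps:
K = 3/2 (K = 9 - ¼*30 = 9 - 15/2 = 3/2 ≈ 1.5000)
R = -11 (R = -1*11 = -11)
R/(1/(v + 113)) + K/(-290) = -11/(1/(349 + 113)) + (3/2)/(-290) = -11/(1/462) + (3/2)*(-1/290) = -11/1/462 - 3/580 = -11*462 - 3/580 = -5082 - 3/580 = -2947563/580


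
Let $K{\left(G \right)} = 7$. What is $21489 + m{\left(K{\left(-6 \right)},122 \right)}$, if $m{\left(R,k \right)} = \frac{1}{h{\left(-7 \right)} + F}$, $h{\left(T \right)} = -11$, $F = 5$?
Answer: $\frac{128933}{6} \approx 21489.0$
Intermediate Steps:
$m{\left(R,k \right)} = - \frac{1}{6}$ ($m{\left(R,k \right)} = \frac{1}{-11 + 5} = \frac{1}{-6} = - \frac{1}{6}$)
$21489 + m{\left(K{\left(-6 \right)},122 \right)} = 21489 - \frac{1}{6} = \frac{128933}{6}$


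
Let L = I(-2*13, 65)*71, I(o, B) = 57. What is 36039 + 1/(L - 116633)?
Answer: 4057486853/112586 ≈ 36039.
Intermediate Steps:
L = 4047 (L = 57*71 = 4047)
36039 + 1/(L - 116633) = 36039 + 1/(4047 - 116633) = 36039 + 1/(-112586) = 36039 - 1/112586 = 4057486853/112586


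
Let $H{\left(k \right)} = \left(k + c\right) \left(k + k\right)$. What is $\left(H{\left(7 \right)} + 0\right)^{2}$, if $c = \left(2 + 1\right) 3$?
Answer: $50176$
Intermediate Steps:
$c = 9$ ($c = 3 \cdot 3 = 9$)
$H{\left(k \right)} = 2 k \left(9 + k\right)$ ($H{\left(k \right)} = \left(k + 9\right) \left(k + k\right) = \left(9 + k\right) 2 k = 2 k \left(9 + k\right)$)
$\left(H{\left(7 \right)} + 0\right)^{2} = \left(2 \cdot 7 \left(9 + 7\right) + 0\right)^{2} = \left(2 \cdot 7 \cdot 16 + 0\right)^{2} = \left(224 + 0\right)^{2} = 224^{2} = 50176$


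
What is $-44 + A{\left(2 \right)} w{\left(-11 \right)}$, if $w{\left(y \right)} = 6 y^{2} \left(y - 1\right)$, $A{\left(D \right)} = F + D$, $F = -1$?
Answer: $-8756$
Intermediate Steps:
$A{\left(D \right)} = -1 + D$
$w{\left(y \right)} = 6 y^{2} \left(-1 + y\right)$
$-44 + A{\left(2 \right)} w{\left(-11 \right)} = -44 + \left(-1 + 2\right) 6 \left(-11\right)^{2} \left(-1 - 11\right) = -44 + 1 \cdot 6 \cdot 121 \left(-12\right) = -44 + 1 \left(-8712\right) = -44 - 8712 = -8756$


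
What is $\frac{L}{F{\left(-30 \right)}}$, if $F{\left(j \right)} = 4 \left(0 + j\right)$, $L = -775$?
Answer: $\frac{155}{24} \approx 6.4583$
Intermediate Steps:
$F{\left(j \right)} = 4 j$
$\frac{L}{F{\left(-30 \right)}} = - \frac{775}{4 \left(-30\right)} = - \frac{775}{-120} = \left(-775\right) \left(- \frac{1}{120}\right) = \frac{155}{24}$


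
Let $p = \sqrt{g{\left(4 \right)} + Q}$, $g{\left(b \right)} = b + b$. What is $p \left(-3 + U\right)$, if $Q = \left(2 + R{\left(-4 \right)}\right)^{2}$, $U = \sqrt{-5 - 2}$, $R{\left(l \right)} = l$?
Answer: $2 \sqrt{3} \left(-3 + i \sqrt{7}\right) \approx -10.392 + 9.1651 i$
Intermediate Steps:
$U = i \sqrt{7}$ ($U = \sqrt{-7} = i \sqrt{7} \approx 2.6458 i$)
$g{\left(b \right)} = 2 b$
$Q = 4$ ($Q = \left(2 - 4\right)^{2} = \left(-2\right)^{2} = 4$)
$p = 2 \sqrt{3}$ ($p = \sqrt{2 \cdot 4 + 4} = \sqrt{8 + 4} = \sqrt{12} = 2 \sqrt{3} \approx 3.4641$)
$p \left(-3 + U\right) = 2 \sqrt{3} \left(-3 + i \sqrt{7}\right)$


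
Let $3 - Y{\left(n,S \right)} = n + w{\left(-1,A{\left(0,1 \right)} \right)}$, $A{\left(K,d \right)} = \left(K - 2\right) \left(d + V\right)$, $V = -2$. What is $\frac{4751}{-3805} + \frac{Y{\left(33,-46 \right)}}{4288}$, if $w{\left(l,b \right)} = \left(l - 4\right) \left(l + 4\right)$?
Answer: $- \frac{20429363}{16315840} \approx -1.2521$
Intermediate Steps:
$A{\left(K,d \right)} = \left(-2 + K\right) \left(-2 + d\right)$ ($A{\left(K,d \right)} = \left(K - 2\right) \left(d - 2\right) = \left(-2 + K\right) \left(-2 + d\right)$)
$w{\left(l,b \right)} = \left(-4 + l\right) \left(4 + l\right)$
$Y{\left(n,S \right)} = 18 - n$ ($Y{\left(n,S \right)} = 3 - \left(n - \left(16 - \left(-1\right)^{2}\right)\right) = 3 - \left(n + \left(-16 + 1\right)\right) = 3 - \left(n - 15\right) = 3 - \left(-15 + n\right) = 18 - n$)
$\frac{4751}{-3805} + \frac{Y{\left(33,-46 \right)}}{4288} = \frac{4751}{-3805} + \frac{18 - 33}{4288} = 4751 \left(- \frac{1}{3805}\right) + \left(18 - 33\right) \frac{1}{4288} = - \frac{4751}{3805} - \frac{15}{4288} = - \frac{20429363}{16315840}$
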